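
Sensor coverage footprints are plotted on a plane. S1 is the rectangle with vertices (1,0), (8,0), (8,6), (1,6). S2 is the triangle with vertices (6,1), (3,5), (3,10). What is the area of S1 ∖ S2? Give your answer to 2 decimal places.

|S1| = 42, |S1∩S2| = 4.8333.
|S1 ∖ S2| = |S1| − |S1∩S2| = 42 − 4.8333 = 37.17.

37.17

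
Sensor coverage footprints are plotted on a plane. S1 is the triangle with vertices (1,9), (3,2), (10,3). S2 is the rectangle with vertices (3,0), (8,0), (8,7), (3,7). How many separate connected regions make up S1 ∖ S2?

2

S1 ∖ S2 splits into 2 disjoint pieces (area 6, area 1.619).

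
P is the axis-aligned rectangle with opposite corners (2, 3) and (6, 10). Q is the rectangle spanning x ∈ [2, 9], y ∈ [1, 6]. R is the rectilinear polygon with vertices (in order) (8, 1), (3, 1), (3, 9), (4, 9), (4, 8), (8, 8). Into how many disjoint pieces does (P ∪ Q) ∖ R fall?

(P ∪ Q) ∖ R splits into 2 disjoint pieces (area 14, area 5).

2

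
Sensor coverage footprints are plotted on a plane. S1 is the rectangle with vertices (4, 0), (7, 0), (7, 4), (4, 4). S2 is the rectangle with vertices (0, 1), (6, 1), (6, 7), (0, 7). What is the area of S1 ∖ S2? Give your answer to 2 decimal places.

|S1∩S2|: x∈[4,6], y∈[1,4] → 2·3 = 6.
|S1| = 12.
|S1 ∖ S2| = |S1| − |S1∩S2| = 12 − 6 = 6.00.

6.00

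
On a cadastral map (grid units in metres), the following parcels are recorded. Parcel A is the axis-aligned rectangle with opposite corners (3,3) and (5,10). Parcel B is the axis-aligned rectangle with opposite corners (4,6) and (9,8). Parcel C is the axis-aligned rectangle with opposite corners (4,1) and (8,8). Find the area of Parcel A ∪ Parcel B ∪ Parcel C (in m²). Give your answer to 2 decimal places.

By inclusion–exclusion:
Individual areas: |Parcel A| = 14, |Parcel B| = 10, |Parcel C| = 28.
|Parcel A∩Parcel B|: x∈[4,5], y∈[6,8] → 1·2 = 2.
|Parcel A∩Parcel C|: x∈[4,5], y∈[3,8] → 1·5 = 5.
|Parcel B∩Parcel C|: x∈[4,8], y∈[6,8] → 4·2 = 8.
|Parcel A∩Parcel B∩Parcel C| = 2.
|Parcel A ∪ Parcel B ∪ Parcel C| = 52 − 15 + 2 = 39.00.

39.00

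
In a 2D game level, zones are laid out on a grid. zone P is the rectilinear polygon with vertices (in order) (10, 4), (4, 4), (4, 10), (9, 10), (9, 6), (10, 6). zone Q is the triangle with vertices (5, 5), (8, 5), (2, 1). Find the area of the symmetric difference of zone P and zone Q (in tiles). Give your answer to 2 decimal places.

32.75

|zone P| = 32, |zone Q| = 6, |zone P∩zone Q| = 2.625.
|zone P △ zone Q| = |zone P| + |zone Q| − 2·|zone P∩zone Q| = 32 + 6 − 5.25 = 32.75.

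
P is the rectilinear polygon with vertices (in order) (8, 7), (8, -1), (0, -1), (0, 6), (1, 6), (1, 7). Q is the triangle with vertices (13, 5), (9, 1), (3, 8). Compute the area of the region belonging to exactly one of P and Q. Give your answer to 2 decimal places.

|P| = 63, |Q| = 26, |P∩Q| = 9.5952.
|P △ Q| = |P| + |Q| − 2·|P∩Q| = 63 + 26 − 19.1905 = 69.81.

69.81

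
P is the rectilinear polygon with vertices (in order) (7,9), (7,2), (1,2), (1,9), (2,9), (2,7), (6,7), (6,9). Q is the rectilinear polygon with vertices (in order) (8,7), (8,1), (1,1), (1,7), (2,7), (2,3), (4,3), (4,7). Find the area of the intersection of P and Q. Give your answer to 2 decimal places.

22.00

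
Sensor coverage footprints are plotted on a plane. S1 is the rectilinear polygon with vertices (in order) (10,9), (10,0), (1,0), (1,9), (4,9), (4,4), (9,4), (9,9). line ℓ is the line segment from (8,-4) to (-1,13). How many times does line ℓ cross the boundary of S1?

2

The segment meets the boundary at (1.118,9), (5.882,0).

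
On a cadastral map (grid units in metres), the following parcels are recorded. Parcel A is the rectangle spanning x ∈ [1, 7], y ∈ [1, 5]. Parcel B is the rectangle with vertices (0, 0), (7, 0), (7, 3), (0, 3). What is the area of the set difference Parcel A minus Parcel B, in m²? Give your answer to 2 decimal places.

|Parcel A∩Parcel B|: x∈[1,7], y∈[1,3] → 6·2 = 12.
|Parcel A| = 24.
|Parcel A ∖ Parcel B| = |Parcel A| − |Parcel A∩Parcel B| = 24 − 12 = 12.00.

12.00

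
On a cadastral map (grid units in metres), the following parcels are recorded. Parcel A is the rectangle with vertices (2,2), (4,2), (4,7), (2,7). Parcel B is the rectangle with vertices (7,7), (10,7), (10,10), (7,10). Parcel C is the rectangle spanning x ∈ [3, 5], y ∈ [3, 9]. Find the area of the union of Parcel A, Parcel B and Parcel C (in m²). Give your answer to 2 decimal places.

27.00

By inclusion–exclusion:
Individual areas: |Parcel A| = 10, |Parcel B| = 9, |Parcel C| = 12.
|Parcel A∩Parcel B| = 0 (no overlap).
|Parcel A∩Parcel C|: x∈[3,4], y∈[3,7] → 1·4 = 4.
|Parcel B∩Parcel C| = 0 (no overlap).
|Parcel A∩Parcel B∩Parcel C| = 0.
|Parcel A ∪ Parcel B ∪ Parcel C| = 31 − 4 + 0 = 27.00.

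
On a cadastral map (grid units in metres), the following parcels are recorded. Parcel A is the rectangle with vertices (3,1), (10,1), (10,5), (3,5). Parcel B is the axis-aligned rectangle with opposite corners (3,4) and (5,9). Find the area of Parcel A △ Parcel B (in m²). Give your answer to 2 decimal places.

34.00

|Parcel A∩Parcel B|: x∈[3,5], y∈[4,5] → 2·1 = 2.
|Parcel A △ Parcel B| = |Parcel A| + |Parcel B| − 2·|Parcel A∩Parcel B| = 28 + 10 − 4 = 34.00.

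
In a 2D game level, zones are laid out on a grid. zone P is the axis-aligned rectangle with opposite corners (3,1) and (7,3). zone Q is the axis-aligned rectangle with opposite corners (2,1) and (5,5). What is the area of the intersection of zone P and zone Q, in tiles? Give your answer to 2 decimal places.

4.00

|zone P∩zone Q|: x∈[3,5], y∈[1,3] → 2·2 = 4.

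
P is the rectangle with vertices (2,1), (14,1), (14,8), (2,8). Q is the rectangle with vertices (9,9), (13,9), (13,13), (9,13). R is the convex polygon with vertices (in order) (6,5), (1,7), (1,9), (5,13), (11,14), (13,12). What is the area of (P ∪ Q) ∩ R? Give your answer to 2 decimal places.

24.30

|P ∪ Q| = 100.
|(P ∪ Q) ∩ R| = 24.30.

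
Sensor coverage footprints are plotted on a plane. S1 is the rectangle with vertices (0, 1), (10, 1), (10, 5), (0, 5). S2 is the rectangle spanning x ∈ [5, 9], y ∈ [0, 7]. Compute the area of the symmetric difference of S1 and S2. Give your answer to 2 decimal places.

|S1∩S2|: x∈[5,9], y∈[1,5] → 4·4 = 16.
|S1 △ S2| = |S1| + |S2| − 2·|S1∩S2| = 40 + 28 − 32 = 36.00.

36.00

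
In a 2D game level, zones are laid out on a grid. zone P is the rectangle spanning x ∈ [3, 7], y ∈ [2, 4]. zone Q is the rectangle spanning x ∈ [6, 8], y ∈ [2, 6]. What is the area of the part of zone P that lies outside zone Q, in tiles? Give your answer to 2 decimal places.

6.00

|zone P∩zone Q|: x∈[6,7], y∈[2,4] → 1·2 = 2.
|zone P| = 8.
|zone P ∖ zone Q| = |zone P| − |zone P∩zone Q| = 8 − 2 = 6.00.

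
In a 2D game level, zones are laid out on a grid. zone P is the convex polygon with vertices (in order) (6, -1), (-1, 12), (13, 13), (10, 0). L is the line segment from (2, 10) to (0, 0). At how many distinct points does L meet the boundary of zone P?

1

The segment meets the boundary at (1.479,7.396).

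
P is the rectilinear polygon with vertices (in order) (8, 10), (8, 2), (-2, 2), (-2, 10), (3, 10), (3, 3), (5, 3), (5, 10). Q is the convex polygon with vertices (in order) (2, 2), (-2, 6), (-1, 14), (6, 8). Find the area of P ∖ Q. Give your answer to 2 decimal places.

34.57

|P| = 66, |P∩Q| = 31.4286.
|P ∖ Q| = |P| − |P∩Q| = 66 − 31.4286 = 34.57.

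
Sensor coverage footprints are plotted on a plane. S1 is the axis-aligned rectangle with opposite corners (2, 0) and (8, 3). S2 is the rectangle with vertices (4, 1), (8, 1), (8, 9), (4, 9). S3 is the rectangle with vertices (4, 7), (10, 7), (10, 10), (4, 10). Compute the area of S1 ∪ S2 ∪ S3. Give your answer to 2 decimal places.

52.00

By inclusion–exclusion:
Individual areas: |S1| = 18, |S2| = 32, |S3| = 18.
|S1∩S2|: x∈[4,8], y∈[1,3] → 4·2 = 8.
|S1∩S3| = 0 (no overlap).
|S2∩S3|: x∈[4,8], y∈[7,9] → 4·2 = 8.
|S1∩S2∩S3| = 0.
|S1 ∪ S2 ∪ S3| = 68 − 16 + 0 = 52.00.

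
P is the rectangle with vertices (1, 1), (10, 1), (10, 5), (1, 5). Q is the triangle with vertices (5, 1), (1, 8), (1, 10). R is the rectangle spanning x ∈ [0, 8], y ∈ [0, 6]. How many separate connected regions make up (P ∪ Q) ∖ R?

(P ∪ Q) ∖ R splits into 2 disjoint pieces (area 8, area 2.4127).

2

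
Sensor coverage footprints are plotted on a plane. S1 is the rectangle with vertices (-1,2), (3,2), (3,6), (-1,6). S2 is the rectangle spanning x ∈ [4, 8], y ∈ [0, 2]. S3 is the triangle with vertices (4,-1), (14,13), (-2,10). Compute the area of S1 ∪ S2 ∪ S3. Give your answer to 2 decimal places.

By inclusion–exclusion:
Individual areas: |S1| = 16, |S2| = 8, |S3| = 97.
|S1∩S2| = 0 (no overlap).
|S1∩S3| = 6.9091.
|S2∩S3| = 2.8571.
|S1∩S2∩S3| = 0.
|S1 ∪ S2 ∪ S3| = 121 − 9.7662 + 0 = 111.23.

111.23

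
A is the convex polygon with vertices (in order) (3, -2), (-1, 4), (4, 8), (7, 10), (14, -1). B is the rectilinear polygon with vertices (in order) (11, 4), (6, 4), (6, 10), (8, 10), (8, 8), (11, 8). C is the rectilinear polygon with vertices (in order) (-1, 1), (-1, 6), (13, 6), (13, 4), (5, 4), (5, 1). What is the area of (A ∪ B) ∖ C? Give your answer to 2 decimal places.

71.44

|A ∪ B| = 107.9372.
|(A ∪ B) ∩ C| = 36.5.
|(A ∪ B) ∖ C| = 107.9372 − 36.5 = 71.44.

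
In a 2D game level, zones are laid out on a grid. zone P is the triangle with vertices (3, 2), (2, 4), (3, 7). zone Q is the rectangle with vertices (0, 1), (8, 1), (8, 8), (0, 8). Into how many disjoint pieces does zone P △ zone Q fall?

zone P △ zone Q is a single connected region.

1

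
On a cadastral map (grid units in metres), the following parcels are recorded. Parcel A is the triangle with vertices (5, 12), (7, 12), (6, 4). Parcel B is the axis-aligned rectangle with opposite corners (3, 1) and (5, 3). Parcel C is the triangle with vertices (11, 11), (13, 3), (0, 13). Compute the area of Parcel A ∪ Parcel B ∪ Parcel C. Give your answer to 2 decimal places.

48.63

By inclusion–exclusion:
Individual areas: |Parcel A| = 8, |Parcel B| = 4, |Parcel C| = 42.
|Parcel A∩Parcel B| = 0.
|Parcel A∩Parcel C| = 5.3745.
|Parcel B∩Parcel C| = 0.
|Parcel A∩Parcel B∩Parcel C| = 0.
|Parcel A ∪ Parcel B ∪ Parcel C| = 54 − 5.3745 + 0 = 48.63.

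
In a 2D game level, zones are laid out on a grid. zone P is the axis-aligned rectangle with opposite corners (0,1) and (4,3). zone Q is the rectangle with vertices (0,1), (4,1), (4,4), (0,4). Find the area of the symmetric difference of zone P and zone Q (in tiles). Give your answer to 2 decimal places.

|zone P∩zone Q|: x∈[0,4], y∈[1,3] → 4·2 = 8.
|zone P △ zone Q| = |zone P| + |zone Q| − 2·|zone P∩zone Q| = 8 + 12 − 16 = 4.00.

4.00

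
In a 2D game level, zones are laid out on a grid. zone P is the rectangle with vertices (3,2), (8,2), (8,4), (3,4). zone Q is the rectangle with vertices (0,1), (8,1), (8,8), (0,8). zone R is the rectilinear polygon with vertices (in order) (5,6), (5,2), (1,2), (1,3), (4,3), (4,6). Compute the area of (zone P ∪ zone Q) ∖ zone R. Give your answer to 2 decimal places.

49.00

|zone P ∪ zone Q| = 56.
|(zone P ∪ zone Q) ∩ zone R| = 7.
|(zone P ∪ zone Q) ∖ zone R| = 56 − 7 = 49.00.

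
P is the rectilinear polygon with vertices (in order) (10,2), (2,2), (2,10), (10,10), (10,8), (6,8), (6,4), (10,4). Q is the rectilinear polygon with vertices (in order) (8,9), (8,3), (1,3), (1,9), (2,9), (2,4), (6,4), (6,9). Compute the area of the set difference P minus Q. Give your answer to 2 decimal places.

|P| = 48, |P∩Q| = 8.
|P ∖ Q| = |P| − |P∩Q| = 48 − 8 = 40.00.

40.00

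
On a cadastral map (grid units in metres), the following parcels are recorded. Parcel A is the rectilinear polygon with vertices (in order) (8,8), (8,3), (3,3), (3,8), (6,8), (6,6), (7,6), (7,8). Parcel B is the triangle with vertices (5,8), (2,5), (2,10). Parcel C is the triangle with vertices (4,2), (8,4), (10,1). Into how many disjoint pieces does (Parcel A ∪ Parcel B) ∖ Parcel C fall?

(Parcel A ∪ Parcel B) ∖ Parcel C is a single connected region.

1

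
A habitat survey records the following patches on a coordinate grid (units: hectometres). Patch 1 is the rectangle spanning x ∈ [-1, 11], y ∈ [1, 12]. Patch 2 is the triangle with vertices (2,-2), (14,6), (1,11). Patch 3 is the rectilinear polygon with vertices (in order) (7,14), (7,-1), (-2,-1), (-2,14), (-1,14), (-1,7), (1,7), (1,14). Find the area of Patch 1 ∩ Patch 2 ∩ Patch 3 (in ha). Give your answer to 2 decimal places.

49.15

The intersection is the polygon with vertices (6.5,1), (1.769,1), (1,11), (7,8.692), (7,1.333).
By the shoelace formula its area is 49.15.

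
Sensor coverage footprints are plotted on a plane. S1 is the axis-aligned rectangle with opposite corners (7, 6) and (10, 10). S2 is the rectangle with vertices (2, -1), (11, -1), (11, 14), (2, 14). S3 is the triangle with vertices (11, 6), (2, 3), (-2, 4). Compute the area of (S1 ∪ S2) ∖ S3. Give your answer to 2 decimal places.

|S1 ∪ S2| = 135.
|(S1 ∪ S2) ∩ S3| = 7.2692.
|(S1 ∪ S2) ∖ S3| = 135 − 7.2692 = 127.73.

127.73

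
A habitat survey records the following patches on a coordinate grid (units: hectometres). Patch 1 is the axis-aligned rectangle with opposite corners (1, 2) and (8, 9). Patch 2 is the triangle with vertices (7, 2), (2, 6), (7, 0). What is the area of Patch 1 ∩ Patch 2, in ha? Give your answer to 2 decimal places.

3.33

The intersection is the polygon with vertices (5.333,2), (2,6), (7,2).
By the shoelace formula its area is 3.33.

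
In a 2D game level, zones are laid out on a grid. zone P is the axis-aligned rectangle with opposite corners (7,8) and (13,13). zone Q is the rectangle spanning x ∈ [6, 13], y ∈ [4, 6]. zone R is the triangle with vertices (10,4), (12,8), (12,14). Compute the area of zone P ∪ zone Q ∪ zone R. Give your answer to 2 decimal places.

45.90

By inclusion–exclusion:
Individual areas: |zone P| = 30, |zone Q| = 14, |zone R| = 6.
|zone P∩zone Q| = 0 (no overlap).
|zone P∩zone R| = 3.5.
|zone Q∩zone R| = 0.6.
|zone P∩zone Q∩zone R| = 0.
|zone P ∪ zone Q ∪ zone R| = 50 − 4.1 + 0 = 45.90.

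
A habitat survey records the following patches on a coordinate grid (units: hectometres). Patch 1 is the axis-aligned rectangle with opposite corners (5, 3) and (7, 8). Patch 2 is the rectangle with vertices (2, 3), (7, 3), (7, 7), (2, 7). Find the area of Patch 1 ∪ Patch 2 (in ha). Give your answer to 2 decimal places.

By inclusion–exclusion:
Individual areas: |Patch 1| = 10, |Patch 2| = 20.
|Patch 1∩Patch 2|: x∈[5,7], y∈[3,7] → 2·4 = 8.
|Patch 1 ∪ Patch 2| = 30 − 8 = 22.00.

22.00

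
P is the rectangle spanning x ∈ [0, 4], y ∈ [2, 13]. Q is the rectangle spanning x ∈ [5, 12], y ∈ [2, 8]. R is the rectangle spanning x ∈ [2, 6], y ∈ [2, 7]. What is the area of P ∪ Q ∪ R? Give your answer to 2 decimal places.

91.00

By inclusion–exclusion:
Individual areas: |P| = 44, |Q| = 42, |R| = 20.
|P∩Q| = 0 (no overlap).
|P∩R|: x∈[2,4], y∈[2,7] → 2·5 = 10.
|Q∩R|: x∈[5,6], y∈[2,7] → 1·5 = 5.
|P∩Q∩R| = 0.
|P ∪ Q ∪ R| = 106 − 15 + 0 = 91.00.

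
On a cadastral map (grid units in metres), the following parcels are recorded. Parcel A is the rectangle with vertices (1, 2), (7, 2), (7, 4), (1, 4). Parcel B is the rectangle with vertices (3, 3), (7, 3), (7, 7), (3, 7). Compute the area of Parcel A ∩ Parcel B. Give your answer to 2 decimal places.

|Parcel A∩Parcel B|: x∈[3,7], y∈[3,4] → 4·1 = 4.

4.00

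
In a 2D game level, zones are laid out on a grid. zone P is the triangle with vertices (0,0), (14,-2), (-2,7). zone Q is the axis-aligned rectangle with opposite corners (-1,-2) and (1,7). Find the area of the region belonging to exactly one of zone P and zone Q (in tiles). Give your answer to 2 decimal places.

44.86

|zone P| = 47, |zone Q| = 18, |zone P∩zone Q| = 10.0714.
|zone P △ zone Q| = |zone P| + |zone Q| − 2·|zone P∩zone Q| = 47 + 18 − 20.1429 = 44.86.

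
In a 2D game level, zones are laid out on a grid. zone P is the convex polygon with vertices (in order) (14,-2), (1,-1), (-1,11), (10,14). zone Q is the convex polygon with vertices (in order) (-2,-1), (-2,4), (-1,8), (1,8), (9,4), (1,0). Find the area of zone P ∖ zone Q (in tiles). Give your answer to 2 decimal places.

|zone P| = 171, |zone P∩zone Q| = 38.6711.
|zone P ∖ zone Q| = |zone P| − |zone P∩zone Q| = 171 − 38.6711 = 132.33.

132.33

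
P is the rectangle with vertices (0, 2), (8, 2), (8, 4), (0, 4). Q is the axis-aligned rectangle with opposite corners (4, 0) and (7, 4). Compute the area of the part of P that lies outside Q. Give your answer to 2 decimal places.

10.00

|P∩Q|: x∈[4,7], y∈[2,4] → 3·2 = 6.
|P| = 16.
|P ∖ Q| = |P| − |P∩Q| = 16 − 6 = 10.00.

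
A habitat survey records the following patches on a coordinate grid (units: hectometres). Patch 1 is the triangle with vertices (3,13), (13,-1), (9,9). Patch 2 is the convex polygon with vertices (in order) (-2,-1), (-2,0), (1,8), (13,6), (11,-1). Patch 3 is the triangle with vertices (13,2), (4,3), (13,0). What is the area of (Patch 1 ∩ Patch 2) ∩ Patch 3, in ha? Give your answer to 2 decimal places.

The region (Patch 1 ∩ Patch 2) ∩ Patch 3 is the polygon with vertices (11.833,1.917), (11.571,1), (10.672,2.259), (11.744,2.139).
By the shoelace formula its area is 0.69.

0.69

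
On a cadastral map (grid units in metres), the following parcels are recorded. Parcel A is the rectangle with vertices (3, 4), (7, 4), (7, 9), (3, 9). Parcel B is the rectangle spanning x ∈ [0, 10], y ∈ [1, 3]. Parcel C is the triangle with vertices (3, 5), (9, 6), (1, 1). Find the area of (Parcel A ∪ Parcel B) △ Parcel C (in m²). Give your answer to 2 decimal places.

|Parcel A ∪ Parcel B| = 40.
|(Parcel A ∪ Parcel B) ∩ Parcel C| = 7.0833.
|(Parcel A ∪ Parcel B) △ Parcel C| = 40 + 11 − 14.1667 = 36.83.

36.83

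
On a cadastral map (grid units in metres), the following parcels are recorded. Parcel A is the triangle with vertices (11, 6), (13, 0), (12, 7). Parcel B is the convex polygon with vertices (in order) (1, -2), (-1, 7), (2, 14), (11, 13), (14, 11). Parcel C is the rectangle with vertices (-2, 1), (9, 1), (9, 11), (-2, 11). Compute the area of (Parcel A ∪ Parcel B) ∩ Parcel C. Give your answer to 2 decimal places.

The region (Parcel A ∪ Parcel B) ∩ Parcel C is the polygon with vertices (0.714,11), (9,11), (9,6), (4,1), (0.333,1), (-1,7).
By the shoelace formula its area is 80.07.

80.07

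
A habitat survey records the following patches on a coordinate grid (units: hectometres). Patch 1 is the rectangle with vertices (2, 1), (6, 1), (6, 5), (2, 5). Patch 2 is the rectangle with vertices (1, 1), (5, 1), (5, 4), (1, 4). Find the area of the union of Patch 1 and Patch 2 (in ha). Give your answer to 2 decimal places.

19.00

By inclusion–exclusion:
Individual areas: |Patch 1| = 16, |Patch 2| = 12.
|Patch 1∩Patch 2|: x∈[2,5], y∈[1,4] → 3·3 = 9.
|Patch 1 ∪ Patch 2| = 28 − 9 = 19.00.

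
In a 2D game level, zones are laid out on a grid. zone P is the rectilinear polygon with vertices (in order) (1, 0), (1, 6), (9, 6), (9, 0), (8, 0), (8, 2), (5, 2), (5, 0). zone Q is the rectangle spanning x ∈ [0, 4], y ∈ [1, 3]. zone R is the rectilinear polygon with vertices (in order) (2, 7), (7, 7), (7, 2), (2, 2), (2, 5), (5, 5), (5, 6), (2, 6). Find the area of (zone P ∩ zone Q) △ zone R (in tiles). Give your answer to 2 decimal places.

24.00

|zone P ∩ zone Q| = 6.
|(zone P ∩ zone Q) ∩ zone R| = 2.
|(zone P ∩ zone Q) △ zone R| = 6 + 22 − 4 = 24.00.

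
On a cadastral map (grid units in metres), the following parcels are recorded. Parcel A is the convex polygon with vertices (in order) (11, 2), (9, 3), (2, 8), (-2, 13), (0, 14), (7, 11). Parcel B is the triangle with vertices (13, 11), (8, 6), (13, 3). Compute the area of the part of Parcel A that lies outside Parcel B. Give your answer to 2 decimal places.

53.87

|Parcel A| = 55, |Parcel A∩Parcel B| = 1.1282.
|Parcel A ∖ Parcel B| = |Parcel A| − |Parcel A∩Parcel B| = 55 − 1.1282 = 53.87.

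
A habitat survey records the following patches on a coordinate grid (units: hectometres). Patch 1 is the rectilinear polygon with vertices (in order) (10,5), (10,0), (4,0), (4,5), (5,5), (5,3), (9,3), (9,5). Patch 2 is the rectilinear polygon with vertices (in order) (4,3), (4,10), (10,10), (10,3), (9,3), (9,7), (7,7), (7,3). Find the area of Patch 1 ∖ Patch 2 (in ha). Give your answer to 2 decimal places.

|Patch 1| = 22, |Patch 1∩Patch 2| = 4.
|Patch 1 ∖ Patch 2| = |Patch 1| − |Patch 1∩Patch 2| = 22 − 4 = 18.00.

18.00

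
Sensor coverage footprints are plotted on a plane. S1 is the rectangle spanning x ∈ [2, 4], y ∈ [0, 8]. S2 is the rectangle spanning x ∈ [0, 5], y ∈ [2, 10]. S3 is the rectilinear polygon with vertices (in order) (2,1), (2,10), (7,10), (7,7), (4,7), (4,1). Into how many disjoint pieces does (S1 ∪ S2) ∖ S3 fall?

(S1 ∪ S2) ∖ S3 splits into 3 disjoint pieces (area 2, area 16, area 5).

3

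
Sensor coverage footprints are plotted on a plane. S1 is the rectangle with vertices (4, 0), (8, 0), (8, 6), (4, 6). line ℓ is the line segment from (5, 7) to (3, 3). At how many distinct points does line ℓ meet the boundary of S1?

2

The segment meets the boundary at (4,5), (4.5,6).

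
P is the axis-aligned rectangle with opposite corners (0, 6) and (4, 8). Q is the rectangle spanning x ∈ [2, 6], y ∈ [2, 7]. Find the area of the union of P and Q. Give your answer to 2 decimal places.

By inclusion–exclusion:
Individual areas: |P| = 8, |Q| = 20.
|P∩Q|: x∈[2,4], y∈[6,7] → 2·1 = 2.
|P ∪ Q| = 28 − 2 = 26.00.

26.00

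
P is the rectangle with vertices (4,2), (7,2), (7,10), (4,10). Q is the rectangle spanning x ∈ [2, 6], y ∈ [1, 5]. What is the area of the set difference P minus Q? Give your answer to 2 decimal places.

18.00

|P∩Q|: x∈[4,6], y∈[2,5] → 2·3 = 6.
|P| = 24.
|P ∖ Q| = |P| − |P∩Q| = 24 − 6 = 18.00.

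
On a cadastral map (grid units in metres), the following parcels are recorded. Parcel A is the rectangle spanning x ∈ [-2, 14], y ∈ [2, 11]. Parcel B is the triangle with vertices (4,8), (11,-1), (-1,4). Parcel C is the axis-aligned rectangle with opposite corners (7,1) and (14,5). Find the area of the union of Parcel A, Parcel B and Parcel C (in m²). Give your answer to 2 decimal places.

By inclusion–exclusion:
Individual areas: |Parcel A| = 144, |Parcel B| = 36.5, |Parcel C| = 28.
|Parcel A∩Parcel B| = 29.2.
|Parcel A∩Parcel C|: x∈[7,14], y∈[2,5] → 7·3 = 21.
|Parcel B∩Parcel C| = 3.8413.
|Parcel A∩Parcel B∩Parcel C| = 1.7857.
|Parcel A ∪ Parcel B ∪ Parcel C| = 208.5 − 54.0413 + 1.7857 = 156.24.

156.24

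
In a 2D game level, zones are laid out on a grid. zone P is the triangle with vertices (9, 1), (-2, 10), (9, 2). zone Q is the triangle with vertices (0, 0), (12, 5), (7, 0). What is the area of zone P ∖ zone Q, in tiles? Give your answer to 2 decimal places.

4.05

|zone P| = 5.5, |zone P∩zone Q| = 1.4485.
|zone P ∖ zone Q| = |zone P| − |zone P∩zone Q| = 5.5 − 1.4485 = 4.05.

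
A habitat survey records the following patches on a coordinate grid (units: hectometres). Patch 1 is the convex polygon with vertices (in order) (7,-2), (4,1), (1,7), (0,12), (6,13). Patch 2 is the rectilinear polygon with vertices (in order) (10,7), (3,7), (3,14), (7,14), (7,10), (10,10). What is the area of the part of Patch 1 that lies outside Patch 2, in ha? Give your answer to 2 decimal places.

|Patch 1| = 60.5, |Patch 1∩Patch 2| = 18.45.
|Patch 1 ∖ Patch 2| = |Patch 1| − |Patch 1∩Patch 2| = 60.5 − 18.45 = 42.05.

42.05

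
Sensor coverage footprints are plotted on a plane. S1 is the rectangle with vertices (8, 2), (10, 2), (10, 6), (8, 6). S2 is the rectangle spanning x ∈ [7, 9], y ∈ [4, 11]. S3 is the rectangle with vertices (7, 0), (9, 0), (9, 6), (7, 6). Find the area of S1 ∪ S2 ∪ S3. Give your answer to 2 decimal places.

By inclusion–exclusion:
Individual areas: |S1| = 8, |S2| = 14, |S3| = 12.
|S1∩S2|: x∈[8,9], y∈[4,6] → 1·2 = 2.
|S1∩S3|: x∈[8,9], y∈[2,6] → 1·4 = 4.
|S2∩S3|: x∈[7,9], y∈[4,6] → 2·2 = 4.
|S1∩S2∩S3| = 2.
|S1 ∪ S2 ∪ S3| = 34 − 10 + 2 = 26.00.

26.00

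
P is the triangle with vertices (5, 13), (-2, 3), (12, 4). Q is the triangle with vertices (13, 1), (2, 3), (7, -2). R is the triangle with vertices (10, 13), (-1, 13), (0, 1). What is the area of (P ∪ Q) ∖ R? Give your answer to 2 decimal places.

55.96

|P ∪ Q| = 89.
|(P ∪ Q) ∩ R| = 33.0381.
|(P ∪ Q) ∖ R| = 89 − 33.0381 = 55.96.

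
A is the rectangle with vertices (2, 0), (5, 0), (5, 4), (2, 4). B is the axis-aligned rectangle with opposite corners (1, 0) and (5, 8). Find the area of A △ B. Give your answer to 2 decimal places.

|A∩B|: x∈[2,5], y∈[0,4] → 3·4 = 12.
|A △ B| = |A| + |B| − 2·|A∩B| = 12 + 32 − 24 = 20.00.

20.00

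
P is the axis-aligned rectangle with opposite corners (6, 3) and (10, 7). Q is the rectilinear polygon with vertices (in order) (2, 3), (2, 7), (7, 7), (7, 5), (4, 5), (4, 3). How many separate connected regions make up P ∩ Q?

P ∩ Q is a single connected region.

1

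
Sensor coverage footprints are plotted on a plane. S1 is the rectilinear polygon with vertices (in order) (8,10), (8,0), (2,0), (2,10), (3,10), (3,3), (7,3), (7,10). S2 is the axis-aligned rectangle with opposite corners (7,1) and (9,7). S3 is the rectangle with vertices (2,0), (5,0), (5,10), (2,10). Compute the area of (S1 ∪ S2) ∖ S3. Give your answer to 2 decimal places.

22.00

|S1 ∪ S2| = 38.
|(S1 ∪ S2) ∩ S3| = 16.
|(S1 ∪ S2) ∖ S3| = 38 − 16 = 22.00.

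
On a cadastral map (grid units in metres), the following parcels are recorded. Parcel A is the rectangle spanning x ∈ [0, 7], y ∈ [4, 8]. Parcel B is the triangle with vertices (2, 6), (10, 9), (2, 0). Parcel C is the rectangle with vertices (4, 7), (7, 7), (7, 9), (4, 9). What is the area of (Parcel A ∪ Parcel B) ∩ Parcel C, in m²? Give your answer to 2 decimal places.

3.00

The region (Parcel A ∪ Parcel B) ∩ Parcel C is the polygon with vertices (7,8), (7,7.875), (7,7), (4,7), (4,8).
By the shoelace formula its area is 3.00.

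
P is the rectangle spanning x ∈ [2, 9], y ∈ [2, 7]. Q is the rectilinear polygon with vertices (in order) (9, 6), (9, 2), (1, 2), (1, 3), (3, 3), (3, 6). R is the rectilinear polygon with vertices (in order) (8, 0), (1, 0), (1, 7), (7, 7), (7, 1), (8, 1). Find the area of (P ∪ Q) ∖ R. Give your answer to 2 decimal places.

10.00

|P ∪ Q| = 36.
|(P ∪ Q) ∩ R| = 26.
|(P ∪ Q) ∖ R| = 36 − 26 = 10.00.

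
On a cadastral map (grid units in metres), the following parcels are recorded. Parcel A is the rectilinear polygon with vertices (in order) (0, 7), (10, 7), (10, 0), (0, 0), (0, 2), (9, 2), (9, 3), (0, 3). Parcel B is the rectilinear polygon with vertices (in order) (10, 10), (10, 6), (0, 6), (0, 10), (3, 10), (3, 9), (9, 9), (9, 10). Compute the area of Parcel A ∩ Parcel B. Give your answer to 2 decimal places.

10.00

The intersection is the polygon with vertices (10,7), (10,6), (0,6), (0,7).
By the shoelace formula its area is 10.00.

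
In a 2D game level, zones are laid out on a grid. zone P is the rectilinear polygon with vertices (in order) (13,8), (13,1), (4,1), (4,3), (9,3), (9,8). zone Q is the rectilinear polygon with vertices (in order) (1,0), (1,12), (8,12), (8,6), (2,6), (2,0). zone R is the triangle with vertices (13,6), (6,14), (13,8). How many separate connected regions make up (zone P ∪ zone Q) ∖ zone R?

(zone P ∪ zone Q) ∖ zone R splits into 2 disjoint pieces (area 36.25, area 47.9643).

2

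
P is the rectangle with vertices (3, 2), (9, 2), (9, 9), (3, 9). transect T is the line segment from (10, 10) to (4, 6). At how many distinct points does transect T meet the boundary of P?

The segment meets the boundary at (8.5,9).

1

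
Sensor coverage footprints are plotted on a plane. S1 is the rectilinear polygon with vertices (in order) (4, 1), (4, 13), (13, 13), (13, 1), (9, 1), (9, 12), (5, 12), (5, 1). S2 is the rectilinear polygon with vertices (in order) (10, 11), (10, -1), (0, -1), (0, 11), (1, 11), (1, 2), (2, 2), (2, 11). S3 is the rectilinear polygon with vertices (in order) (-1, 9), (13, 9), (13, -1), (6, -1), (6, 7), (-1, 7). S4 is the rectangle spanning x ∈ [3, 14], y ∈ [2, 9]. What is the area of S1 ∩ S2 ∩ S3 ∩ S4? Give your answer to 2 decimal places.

9.00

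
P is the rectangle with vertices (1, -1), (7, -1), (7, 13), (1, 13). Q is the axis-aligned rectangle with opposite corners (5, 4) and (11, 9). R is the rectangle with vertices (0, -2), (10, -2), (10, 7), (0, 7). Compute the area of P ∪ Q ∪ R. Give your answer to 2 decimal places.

By inclusion–exclusion:
Individual areas: |P| = 84, |Q| = 30, |R| = 90.
|P∩Q|: x∈[5,7], y∈[4,9] → 2·5 = 10.
|P∩R|: x∈[1,7], y∈[-1,7] → 6·8 = 48.
|Q∩R|: x∈[5,10], y∈[4,7] → 5·3 = 15.
|P∩Q∩R| = 6.
|P ∪ Q ∪ R| = 204 − 73 + 6 = 137.00.

137.00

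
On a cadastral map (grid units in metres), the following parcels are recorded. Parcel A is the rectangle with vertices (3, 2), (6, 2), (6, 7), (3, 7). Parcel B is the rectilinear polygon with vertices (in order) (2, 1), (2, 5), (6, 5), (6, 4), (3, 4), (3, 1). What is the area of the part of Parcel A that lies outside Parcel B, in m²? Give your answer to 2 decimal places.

|Parcel A| = 15, |Parcel A∩Parcel B| = 3.
|Parcel A ∖ Parcel B| = |Parcel A| − |Parcel A∩Parcel B| = 15 − 3 = 12.00.

12.00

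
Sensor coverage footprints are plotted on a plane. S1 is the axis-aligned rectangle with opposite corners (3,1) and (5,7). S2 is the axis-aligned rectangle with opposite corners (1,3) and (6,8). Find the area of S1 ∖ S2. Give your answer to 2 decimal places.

4.00

|S1∩S2|: x∈[3,5], y∈[3,7] → 2·4 = 8.
|S1| = 12.
|S1 ∖ S2| = |S1| − |S1∩S2| = 12 − 8 = 4.00.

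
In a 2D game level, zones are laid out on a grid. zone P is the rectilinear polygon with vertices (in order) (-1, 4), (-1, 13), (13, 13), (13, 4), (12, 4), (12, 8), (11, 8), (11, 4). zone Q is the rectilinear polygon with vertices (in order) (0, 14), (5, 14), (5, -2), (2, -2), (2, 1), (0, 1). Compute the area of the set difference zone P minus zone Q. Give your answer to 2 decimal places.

77.00

|zone P| = 122, |zone P∩zone Q| = 45.
|zone P ∖ zone Q| = |zone P| − |zone P∩zone Q| = 122 − 45 = 77.00.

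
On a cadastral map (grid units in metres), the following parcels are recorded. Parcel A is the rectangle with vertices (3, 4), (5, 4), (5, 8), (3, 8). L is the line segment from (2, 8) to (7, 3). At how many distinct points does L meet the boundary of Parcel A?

The segment meets the boundary at (5,5), (3,7).

2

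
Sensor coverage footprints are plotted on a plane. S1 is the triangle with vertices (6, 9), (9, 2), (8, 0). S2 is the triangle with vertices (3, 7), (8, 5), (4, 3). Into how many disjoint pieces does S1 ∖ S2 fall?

2

S1 ∖ S2 splits into 2 disjoint pieces (area 1.3995, area 4.5882).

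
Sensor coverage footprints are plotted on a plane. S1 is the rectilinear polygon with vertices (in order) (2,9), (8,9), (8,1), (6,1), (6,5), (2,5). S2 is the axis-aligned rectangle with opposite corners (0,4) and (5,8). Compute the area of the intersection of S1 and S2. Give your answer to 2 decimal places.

The intersection is the polygon with vertices (2,5), (2,8), (5,8), (5,5).
By the shoelace formula its area is 9.00.

9.00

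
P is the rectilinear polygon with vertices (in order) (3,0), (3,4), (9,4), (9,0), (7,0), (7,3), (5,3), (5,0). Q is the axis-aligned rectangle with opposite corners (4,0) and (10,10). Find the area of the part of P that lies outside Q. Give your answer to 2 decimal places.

|P| = 18, |P∩Q| = 14.
|P ∖ Q| = |P| − |P∩Q| = 18 − 14 = 4.00.

4.00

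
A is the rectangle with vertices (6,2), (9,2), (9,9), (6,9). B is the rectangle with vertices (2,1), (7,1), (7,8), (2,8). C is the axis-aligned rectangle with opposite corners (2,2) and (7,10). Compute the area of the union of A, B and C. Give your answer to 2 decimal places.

By inclusion–exclusion:
Individual areas: |A| = 21, |B| = 35, |C| = 40.
|A∩B|: x∈[6,7], y∈[2,8] → 1·6 = 6.
|A∩C|: x∈[6,7], y∈[2,9] → 1·7 = 7.
|B∩C|: x∈[2,7], y∈[2,8] → 5·6 = 30.
|A∩B∩C| = 6.
|A ∪ B ∪ C| = 96 − 43 + 6 = 59.00.

59.00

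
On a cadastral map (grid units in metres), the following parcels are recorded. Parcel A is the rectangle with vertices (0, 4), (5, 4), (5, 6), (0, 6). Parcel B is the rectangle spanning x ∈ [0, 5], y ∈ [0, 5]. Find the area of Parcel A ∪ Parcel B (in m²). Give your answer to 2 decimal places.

By inclusion–exclusion:
Individual areas: |Parcel A| = 10, |Parcel B| = 25.
|Parcel A∩Parcel B|: x∈[0,5], y∈[4,5] → 5·1 = 5.
|Parcel A ∪ Parcel B| = 35 − 5 = 30.00.

30.00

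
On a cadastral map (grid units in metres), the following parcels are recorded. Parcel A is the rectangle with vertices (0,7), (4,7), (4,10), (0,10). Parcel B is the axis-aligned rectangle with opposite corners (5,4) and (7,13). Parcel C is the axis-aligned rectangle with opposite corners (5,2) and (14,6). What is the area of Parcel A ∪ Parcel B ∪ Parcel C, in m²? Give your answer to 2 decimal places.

62.00

By inclusion–exclusion:
Individual areas: |Parcel A| = 12, |Parcel B| = 18, |Parcel C| = 36.
|Parcel A∩Parcel B| = 0 (no overlap).
|Parcel A∩Parcel C| = 0 (no overlap).
|Parcel B∩Parcel C|: x∈[5,7], y∈[4,6] → 2·2 = 4.
|Parcel A∩Parcel B∩Parcel C| = 0.
|Parcel A ∪ Parcel B ∪ Parcel C| = 66 − 4 + 0 = 62.00.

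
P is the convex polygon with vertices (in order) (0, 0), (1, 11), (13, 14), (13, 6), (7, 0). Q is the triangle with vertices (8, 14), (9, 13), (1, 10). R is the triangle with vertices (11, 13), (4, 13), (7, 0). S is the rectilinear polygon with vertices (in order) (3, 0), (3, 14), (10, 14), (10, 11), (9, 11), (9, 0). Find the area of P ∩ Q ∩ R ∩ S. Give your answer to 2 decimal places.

1.36

The intersection is the polygon with vertices (4.273,11.818), (9,13), (4.398,11.274).
By the shoelace formula its area is 1.36.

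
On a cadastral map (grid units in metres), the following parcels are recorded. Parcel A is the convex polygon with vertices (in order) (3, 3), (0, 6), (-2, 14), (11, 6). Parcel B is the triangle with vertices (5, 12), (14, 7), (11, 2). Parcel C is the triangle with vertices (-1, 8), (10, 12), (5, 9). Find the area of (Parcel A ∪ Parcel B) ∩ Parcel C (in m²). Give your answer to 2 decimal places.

4.52

|Parcel A ∪ Parcel B| = 86.8086.
|(Parcel A ∪ Parcel B) ∩ Parcel C| = 4.52.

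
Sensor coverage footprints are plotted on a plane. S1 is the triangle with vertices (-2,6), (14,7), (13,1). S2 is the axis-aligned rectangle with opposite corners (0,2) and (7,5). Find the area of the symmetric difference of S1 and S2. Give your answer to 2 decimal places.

|S1| = 47.5, |S2| = 21, |S1∩S2| = 6.
|S1 △ S2| = |S1| + |S2| − 2·|S1∩S2| = 47.5 + 21 − 12 = 56.50.

56.50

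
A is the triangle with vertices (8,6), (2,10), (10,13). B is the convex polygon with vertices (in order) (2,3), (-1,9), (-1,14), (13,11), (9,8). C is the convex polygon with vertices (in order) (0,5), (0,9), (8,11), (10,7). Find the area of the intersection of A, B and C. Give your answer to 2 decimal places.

15.01

The intersection is the polygon with vertices (8.461,7.615), (7.069,6.621), (2.546,9.636), (8,11), (8.909,9.182).
By the shoelace formula its area is 15.01.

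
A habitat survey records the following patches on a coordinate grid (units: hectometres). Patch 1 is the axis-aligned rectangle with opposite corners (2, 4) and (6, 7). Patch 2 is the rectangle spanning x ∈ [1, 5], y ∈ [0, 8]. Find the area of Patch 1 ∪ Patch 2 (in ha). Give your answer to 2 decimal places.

35.00

By inclusion–exclusion:
Individual areas: |Patch 1| = 12, |Patch 2| = 32.
|Patch 1∩Patch 2|: x∈[2,5], y∈[4,7] → 3·3 = 9.
|Patch 1 ∪ Patch 2| = 44 − 9 = 35.00.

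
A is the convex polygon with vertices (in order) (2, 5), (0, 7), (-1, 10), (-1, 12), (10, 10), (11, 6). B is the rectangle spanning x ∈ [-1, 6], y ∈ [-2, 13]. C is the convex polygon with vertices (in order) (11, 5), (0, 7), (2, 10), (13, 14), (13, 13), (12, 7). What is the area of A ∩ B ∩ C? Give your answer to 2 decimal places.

The intersection is the polygon with vertices (6,10.727), (6,5.909), (0,7), (2,10), (4.667,10.97).
By the shoelace formula its area is 20.70.

20.70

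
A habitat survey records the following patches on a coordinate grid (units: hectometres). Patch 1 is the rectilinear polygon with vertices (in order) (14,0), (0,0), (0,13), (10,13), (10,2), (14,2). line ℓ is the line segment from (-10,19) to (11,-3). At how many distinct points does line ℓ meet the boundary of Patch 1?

2

The segment meets the boundary at (8.136,0), (0,8.524).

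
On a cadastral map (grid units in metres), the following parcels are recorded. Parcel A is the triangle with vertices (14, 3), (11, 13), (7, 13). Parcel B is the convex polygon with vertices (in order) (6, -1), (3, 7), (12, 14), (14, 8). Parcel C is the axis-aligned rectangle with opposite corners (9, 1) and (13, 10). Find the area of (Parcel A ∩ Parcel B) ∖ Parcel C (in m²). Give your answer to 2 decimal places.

6.73

|Parcel A ∩ Parcel B| = 14.4348.
|(Parcel A ∩ Parcel B) ∩ Parcel C| = 7.7086.
|(Parcel A ∩ Parcel B) ∖ Parcel C| = 14.4348 − 7.7086 = 6.73.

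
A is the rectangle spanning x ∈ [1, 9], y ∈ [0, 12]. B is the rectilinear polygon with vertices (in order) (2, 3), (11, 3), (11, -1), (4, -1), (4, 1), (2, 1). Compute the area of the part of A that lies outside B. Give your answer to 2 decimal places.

77.00

|A| = 96, |A∩B| = 19.
|A ∖ B| = |A| − |A∩B| = 96 − 19 = 77.00.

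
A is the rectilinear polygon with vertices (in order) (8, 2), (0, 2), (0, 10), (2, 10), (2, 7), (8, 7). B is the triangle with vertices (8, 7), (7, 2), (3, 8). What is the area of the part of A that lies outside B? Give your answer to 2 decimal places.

|A| = 46, |A∩B| = 10.8333.
|A ∖ B| = |A| − |A∩B| = 46 − 10.8333 = 35.17.

35.17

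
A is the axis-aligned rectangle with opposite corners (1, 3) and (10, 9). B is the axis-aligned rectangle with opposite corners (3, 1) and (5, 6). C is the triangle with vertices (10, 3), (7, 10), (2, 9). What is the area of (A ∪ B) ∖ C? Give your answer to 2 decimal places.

|A ∪ B| = 58.
|(A ∪ B) ∩ C| = 16.2857.
|(A ∪ B) ∖ C| = 58 − 16.2857 = 41.71.

41.71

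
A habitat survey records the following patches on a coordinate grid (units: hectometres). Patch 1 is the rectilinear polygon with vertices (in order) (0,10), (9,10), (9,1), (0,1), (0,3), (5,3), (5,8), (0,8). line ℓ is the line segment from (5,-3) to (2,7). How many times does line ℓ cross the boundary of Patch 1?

2

The segment meets the boundary at (3.2,3), (3.8,1).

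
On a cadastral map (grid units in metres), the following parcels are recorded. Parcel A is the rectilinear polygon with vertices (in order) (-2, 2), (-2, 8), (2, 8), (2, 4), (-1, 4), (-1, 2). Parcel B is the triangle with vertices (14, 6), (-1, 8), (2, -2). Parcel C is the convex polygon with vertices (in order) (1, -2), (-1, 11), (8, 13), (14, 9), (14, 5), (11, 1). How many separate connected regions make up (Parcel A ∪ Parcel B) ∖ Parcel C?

2

(Parcel A ∪ Parcel B) ∖ Parcel C splits into 2 disjoint pieces (area 9.0769, area 0.1351).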